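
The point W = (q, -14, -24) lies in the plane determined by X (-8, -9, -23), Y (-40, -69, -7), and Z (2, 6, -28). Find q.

-6

A normal to the plane is n = XY × XZ = (60, 0, 120).
W lies in the plane iff n · XW = 0.
This gives (60)q + (360) = 0, so q = -6.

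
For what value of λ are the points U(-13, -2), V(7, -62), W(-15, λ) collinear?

Collinearity: (W − U) must be parallel to (V − U) = (20, -60).
Cross-multiplying the components: (λ − (-2))·(20) = (-2)·(-60).
Solving gives λ = 4.

4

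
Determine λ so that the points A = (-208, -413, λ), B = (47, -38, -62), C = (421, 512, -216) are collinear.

43

Direction BC = (374, 550, -154). From the x-coordinate of A, the parameter along the line is τ = (-208 − 47)/374 = -15/22.
Then λ = (-62) + (-15/22)·(-154) = 43.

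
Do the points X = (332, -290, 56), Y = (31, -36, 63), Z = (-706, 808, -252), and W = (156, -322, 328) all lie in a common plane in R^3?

With X as base: XY = (-301, 254, 7), XZ = (-1038, 1098, -308), XW = (-176, -32, 272).
XZ × XW = (288800, 336544, 226464).
XY · (XZ × XW) = 138624.
Since 138624 ≠ 0, the four points are not coplanar.

No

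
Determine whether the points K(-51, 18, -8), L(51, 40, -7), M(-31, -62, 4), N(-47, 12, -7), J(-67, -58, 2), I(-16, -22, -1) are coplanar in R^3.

Yes

The plane through K, L, M has normal n = KL × KM = (344, -1204, -8600) and equation n·P = 29584.
Checking the remaining points: n·N = 29584, n·J = 29584, n·I = 29584.
All equal 29584, so all 6 points lie in one plane.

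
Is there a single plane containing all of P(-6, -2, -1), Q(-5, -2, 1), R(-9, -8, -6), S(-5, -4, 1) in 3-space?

The four points are coplanar iff the 3×3 determinant with rows PQ, PR, PS is zero.
Rows: (1, 0, 2), (-3, -6, -5), (1, -2, 2).
Expanding along the first row: (1)(-22) − (0)(-1) + (2)(12) = 2.
Nonzero ⇒ not coplanar.

No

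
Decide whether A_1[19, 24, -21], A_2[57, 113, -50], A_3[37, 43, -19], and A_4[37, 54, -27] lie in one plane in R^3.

The four points are coplanar iff the 3×3 determinant with rows A_1A_2, A_1A_3, A_1A_4 is zero.
Rows: (38, 89, -29), (18, 19, 2), (18, 30, -6).
Expanding along the first row: (38)(-174) − (89)(-144) + (-29)(198) = 462.
Nonzero ⇒ not coplanar.

No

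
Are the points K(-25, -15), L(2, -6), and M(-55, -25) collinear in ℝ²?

Yes

KL = (27, 9), KM = (-30, -10).
Checking proportionality: KM = -10/9·KL, so the vectors are parallel and the points are collinear.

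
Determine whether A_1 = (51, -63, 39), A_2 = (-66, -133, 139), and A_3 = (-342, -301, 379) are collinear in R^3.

No

A_1A_2 = (-117, -70, 100), A_1A_3 = (-393, -238, 340).
A_1A_2 × A_1A_3 = (0, 480, 336).
The cross product is nonzero, so the points do not lie on one line.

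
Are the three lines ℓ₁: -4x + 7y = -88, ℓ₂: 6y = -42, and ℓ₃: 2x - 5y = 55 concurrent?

The three lines meet at one point iff the augmented coefficient matrix [aᵢ bᵢ cᵢ] has rank < 3, i.e. its determinant vanishes.
Here the determinant is -12.
Nonzero, so no common point exists.

No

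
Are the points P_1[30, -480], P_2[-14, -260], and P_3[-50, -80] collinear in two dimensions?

Yes

P_1P_2 = (-44, 220), P_1P_3 = (-80, 400).
Checking proportionality: P_1P_3 = 20/11·P_1P_2, so the vectors are parallel and the points are collinear.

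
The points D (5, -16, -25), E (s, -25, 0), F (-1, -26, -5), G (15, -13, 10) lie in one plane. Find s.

1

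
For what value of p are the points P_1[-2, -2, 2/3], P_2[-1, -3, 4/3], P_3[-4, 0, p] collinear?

Direction P_1P_2 = (1, -1, 2/3). From the x-coordinate of P_3, the parameter along the line is τ = (-4 − (-2))/1 = -2.
Then p = 2/3 + (-2)·(2/3) = -2/3.

-2/3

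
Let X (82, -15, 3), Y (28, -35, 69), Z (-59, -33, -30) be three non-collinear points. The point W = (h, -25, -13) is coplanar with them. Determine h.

A normal to the plane is n = XY × XZ = (1848, -11088, -1848).
W lies in the plane iff n · XW = 0.
This gives (1848)h + (-11088) = 0, so h = 6.

6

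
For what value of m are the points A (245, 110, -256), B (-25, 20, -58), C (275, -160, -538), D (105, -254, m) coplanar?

Coplanarity ⇔ det[AB; AC; AD] = 0.
Expanding, this is linear in m: (75600)m + (33868800) = 0.
So m = -448.

-448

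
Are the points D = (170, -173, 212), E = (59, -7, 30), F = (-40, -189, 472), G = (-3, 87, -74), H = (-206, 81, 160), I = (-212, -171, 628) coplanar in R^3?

The plane through D, E, F has normal n = DE × DF = (40248, 67080, 36636) and equation n·P = 3004152.
Checking the remaining points: n·G = 3004152, n·H = 3004152, n·I = 3004152.
All equal 3004152, so all 6 points lie in one plane.

Yes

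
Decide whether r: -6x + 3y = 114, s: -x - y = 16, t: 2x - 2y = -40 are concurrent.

Yes

The three lines meet at one point iff the augmented coefficient matrix [aᵢ bᵢ cᵢ] has rank < 3, i.e. its determinant vanishes.
Here the determinant is 0.
It vanishes, so the lines are concurrent at (-18, 2).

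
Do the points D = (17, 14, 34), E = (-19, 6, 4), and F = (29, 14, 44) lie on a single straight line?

No

DE = (-36, -8, -30), DF = (12, 0, 10).
Comparing components 2 and 3: (-8)(10) − (-30)(0) = -80 ≠ 0, so DE and DF are not parallel and the points are not collinear.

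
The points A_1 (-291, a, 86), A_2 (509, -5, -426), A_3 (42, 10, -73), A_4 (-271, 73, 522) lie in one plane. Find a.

Coplanarity ⇔ det[A_1A_2; A_1A_3; A_1A_4] = 0.
Expanding, this is linear in a: (-167376)a + (1171632) = 0.
So a = 7.

7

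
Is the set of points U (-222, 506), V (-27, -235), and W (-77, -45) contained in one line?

UV = (195, -741), UW = (145, -551).
Twice the signed area of △UVW is (195)(-551) − (-741)(145) = 0.
The triangle is degenerate (zero area), so the points are collinear.

Yes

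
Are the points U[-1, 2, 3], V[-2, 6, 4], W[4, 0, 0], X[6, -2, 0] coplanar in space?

No

A normal to the plane through U, V, W is n = UV × UW = (-10, 2, -18).
The plane has equation n·P = -40. For X: n·X = -64.
-64 ≠ -40, so X is off the plane.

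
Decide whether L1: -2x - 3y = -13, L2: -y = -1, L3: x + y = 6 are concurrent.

Intersecting L1 and L2: solving the 2×2 system gives (x, y) = (5, 1).
Substitute into L3: (1)(5) + (1)(1) = 6.
This equals 6, so (5, 1) lies on all three lines and they are concurrent.

Yes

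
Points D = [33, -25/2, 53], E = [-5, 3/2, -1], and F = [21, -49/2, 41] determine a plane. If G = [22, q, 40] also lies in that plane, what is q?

A normal to the plane is n = DE × DF = (-816, 192, 624).
G lies in the plane iff n · DG = 0.
This gives (192)q + (3264) = 0, so q = -17.

-17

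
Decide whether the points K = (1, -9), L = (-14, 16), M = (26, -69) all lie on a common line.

KL = (-15, 25), KM = (25, -60).
If collinear, KM would be a scalar multiple of KL. But (-15)·(-60) ≠ (25)·(25) (difference 275), so they are not parallel; the points are not collinear.

No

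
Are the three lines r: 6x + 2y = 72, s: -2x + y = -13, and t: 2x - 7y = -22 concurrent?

Lines aᵢx + bᵢy = cᵢ with pairwise distinct directions are concurrent exactly when det[aᵢ bᵢ cᵢ] = 0.
Here the determinant is 46.
Nonzero, so no common point exists.

No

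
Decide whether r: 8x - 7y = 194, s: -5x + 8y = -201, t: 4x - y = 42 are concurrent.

Lines aᵢx + bᵢy = cᵢ with pairwise distinct directions are concurrent exactly when det[aᵢ bᵢ cᵢ] = 0.
Here the determinant is 0.
It vanishes, so the lines are concurrent at (5, -22).

Yes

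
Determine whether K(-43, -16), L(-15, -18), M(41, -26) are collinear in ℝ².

No

KL = (28, -2), KM = (84, -10).
If collinear, KM would be a scalar multiple of KL. But (28)·(-10) ≠ (-2)·(84) (difference -112), so they are not parallel; the points are not collinear.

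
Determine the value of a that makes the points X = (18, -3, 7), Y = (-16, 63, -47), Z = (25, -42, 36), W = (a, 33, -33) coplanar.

-48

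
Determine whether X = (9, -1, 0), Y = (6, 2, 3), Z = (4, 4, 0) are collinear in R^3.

No

XY = (-3, 3, 3), XZ = (-5, 5, 0).
Comparing components 2 and 3: (3)(0) − (3)(5) = -15 ≠ 0, so XY and XZ are not parallel and the points are not collinear.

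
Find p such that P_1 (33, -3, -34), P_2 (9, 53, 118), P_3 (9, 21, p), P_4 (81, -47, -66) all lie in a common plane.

-10

Coplanarity ⇔ det[P_1P_2; P_1P_3; P_1P_4] = 0.
Expanding, this is linear in p: (1632)p + (16320) = 0.
So p = -10.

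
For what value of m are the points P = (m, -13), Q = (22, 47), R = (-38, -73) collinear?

-8

Collinearity: (P − Q) must be parallel to (R − Q) = (-60, -120).
Cross-multiplying the components: (m − 22)·(-120) = (-60)·(-60).
Solving gives m = -8.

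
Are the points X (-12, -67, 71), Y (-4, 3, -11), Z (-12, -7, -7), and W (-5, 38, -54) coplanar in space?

A normal to the plane through X, Y, Z is n = XY × XZ = (-540, 624, 480).
The plane has equation n·P = -1248. For W: n·W = 492.
492 ≠ -1248, so W is off the plane.

No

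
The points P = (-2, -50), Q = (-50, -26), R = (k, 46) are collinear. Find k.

The three points are collinear iff det[PQ; PR] = 0.
This determinant is linear in k: (-24)k + (-4656) = 0, so k = -194.

-194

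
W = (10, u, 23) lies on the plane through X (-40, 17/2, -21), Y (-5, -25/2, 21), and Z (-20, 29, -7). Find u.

61/2

The plane through X, Y, Z has equation −1155x + 350y + (2275/2)z = 50575/2.
Substituting W: (350)u + (29225/2) = 50575/2, so u = 61/2.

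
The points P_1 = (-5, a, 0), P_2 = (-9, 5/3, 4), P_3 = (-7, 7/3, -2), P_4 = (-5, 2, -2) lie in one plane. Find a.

5/3

Coplanarity ⇔ det[P_1P_2; P_1P_3; P_1P_4] = 0.
Expanding, this is linear in a: (12)a + (-20) = 0.
So a = 5/3.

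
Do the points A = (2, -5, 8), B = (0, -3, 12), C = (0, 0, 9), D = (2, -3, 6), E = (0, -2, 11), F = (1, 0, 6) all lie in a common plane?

The plane through A, B, C has normal n = AB × AC = (-18, -6, -6) and equation n·P = -54.
Checking the remaining points: n·D = -54, n·E = -54, n·F = -54.
All equal -54, so all 6 points lie in one plane.

Yes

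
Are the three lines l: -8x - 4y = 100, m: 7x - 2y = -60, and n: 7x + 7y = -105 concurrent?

Lines aᵢx + bᵢy = cᵢ with pairwise distinct directions are concurrent exactly when det[aᵢ bᵢ cᵢ] = 0.
Here the determinant is 0.
It vanishes, so the lines are concurrent at (-10, -5).

Yes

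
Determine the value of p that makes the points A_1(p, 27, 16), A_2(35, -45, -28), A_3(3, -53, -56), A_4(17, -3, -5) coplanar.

Coplanarity ⇔ det[A_1A_2; A_1A_3; A_1A_4] = 0.
Expanding, this is linear in p: (-992)p + (10912) = 0.
So p = 11.

11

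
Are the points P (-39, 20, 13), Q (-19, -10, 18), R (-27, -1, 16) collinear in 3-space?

No

PQ = (20, -30, 5), PR = (12, -21, 3).
Comparing components 2 and 3: (-30)(3) − (5)(-21) = 15 ≠ 0, so PQ and PR are not parallel and the points are not collinear.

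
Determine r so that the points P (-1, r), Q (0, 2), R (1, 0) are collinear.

Collinearity: (P − Q) must be parallel to (R − Q) = (1, -2).
Cross-multiplying the components: (r − 2)·(1) = (-1)·(-2).
Solving gives r = 4.

4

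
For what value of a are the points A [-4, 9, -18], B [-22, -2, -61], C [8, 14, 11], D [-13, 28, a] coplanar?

Normal to plane ABC: n = (-104, 6, 42); plane equation n·P = -286.
Requiring n·D = -286: (42)a + (1520) = -286.
So a = -43.

-43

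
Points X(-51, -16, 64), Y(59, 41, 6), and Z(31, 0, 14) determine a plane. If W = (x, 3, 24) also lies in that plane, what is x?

17

A normal to the plane is n = XY × XZ = (-1922, 744, -2914).
W lies in the plane iff n · XW = 0.
This gives (-1922)x + (32674) = 0, so x = 17.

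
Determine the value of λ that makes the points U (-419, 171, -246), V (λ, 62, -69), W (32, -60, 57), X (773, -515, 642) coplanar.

218

Normal to plane UWX: n = (2730, -39312, -34034); plane equation n·P = 506142.
Requiring n·V = 506142: (2730)λ + (-88998) = 506142.
So λ = 218.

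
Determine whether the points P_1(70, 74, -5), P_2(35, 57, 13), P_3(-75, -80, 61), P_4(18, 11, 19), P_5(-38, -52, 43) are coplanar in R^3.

The plane through P_1, P_2, P_3 has normal n = P_1P_2 × P_1P_3 = (1650, -300, 2925) and equation n·P = 78675.
Checking the remaining points: n·P_4 = 81975, n·P_5 = 78675.
Since n·P_4 = 81975 ≠ 78675, P_4 is off the plane and the points are not all coplanar.

No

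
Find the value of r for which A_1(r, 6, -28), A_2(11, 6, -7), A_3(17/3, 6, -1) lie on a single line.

89/3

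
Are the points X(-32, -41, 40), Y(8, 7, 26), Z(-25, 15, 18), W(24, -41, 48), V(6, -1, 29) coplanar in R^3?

Yes

The plane through X, Y, Z has normal n = XY × XZ = (-272, 782, 1904) and equation n·P = 52802.
Checking the remaining points: n·W = 52802, n·V = 52802.
All equal 52802, so all 5 points lie in one plane.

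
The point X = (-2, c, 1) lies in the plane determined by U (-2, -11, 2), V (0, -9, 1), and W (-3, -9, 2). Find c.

-5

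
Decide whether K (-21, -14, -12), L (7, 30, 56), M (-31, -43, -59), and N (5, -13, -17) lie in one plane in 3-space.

The four points are coplanar iff the 3×3 determinant with rows KL, KM, KN is zero.
Rows: (28, 44, 68), (-10, -29, -47), (26, 1, -5).
Expanding along the first row: (28)(192) − (44)(1272) + (68)(744) = 0.
Zero determinant ⇒ coplanar.

Yes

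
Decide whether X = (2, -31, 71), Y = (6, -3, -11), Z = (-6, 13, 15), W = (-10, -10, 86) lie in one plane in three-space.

The four points are coplanar iff the 3×3 determinant with rows XY, XZ, XW is zero.
Rows: (4, 28, -82), (-8, 44, -56), (-12, 21, 15).
Expanding along the first row: (4)(1836) − (28)(-792) + (-82)(360) = 0.
Zero determinant ⇒ coplanar.

Yes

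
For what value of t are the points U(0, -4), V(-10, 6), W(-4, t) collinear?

0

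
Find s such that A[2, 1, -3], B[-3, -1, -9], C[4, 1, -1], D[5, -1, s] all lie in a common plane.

-1

Normal to plane ABC: n = (-4, -2, 4); plane equation n·P = -22.
Requiring n·D = -22: (4)s + (-18) = -22.
So s = -1.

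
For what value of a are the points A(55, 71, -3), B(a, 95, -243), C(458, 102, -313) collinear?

Direction AC = (403, 31, -310). From the y-coordinate of B, the parameter along the line is τ = (95 − 71)/31 = 24/31.
Then a = 55 + 24/31·(403) = 367.

367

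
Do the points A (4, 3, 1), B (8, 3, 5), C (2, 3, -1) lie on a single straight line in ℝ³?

Yes

AB = (4, 0, 4), AC = (-2, 0, -2).
Each component of AC is -1/2 times the corresponding component of AB, so AC = -1/2·AB and the points are collinear.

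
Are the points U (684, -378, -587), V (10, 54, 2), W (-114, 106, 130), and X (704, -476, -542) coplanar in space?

No

The four points are coplanar iff the 3×3 determinant with rows UV, UW, UX is zero.
Rows: (-674, 432, 589), (-798, 484, 717), (20, -98, 45).
Expanding along the first row: (-674)(92046) − (432)(-50250) + (589)(68524) = 29632.
Nonzero ⇒ not coplanar.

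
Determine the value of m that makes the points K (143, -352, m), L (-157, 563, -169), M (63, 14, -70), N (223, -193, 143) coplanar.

-156

Coplanarity ⇔ det[KL; KM; KN] = 0.
Expanding, this is linear in m: (-42300)m + (-6598800) = 0.
So m = -156.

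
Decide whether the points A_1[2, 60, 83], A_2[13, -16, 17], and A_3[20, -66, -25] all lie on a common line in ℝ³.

No

A_1A_2 = (11, -76, -66), A_1A_3 = (18, -126, -108).
Comparing components 2 and 3: (-76)(-108) − (-66)(-126) = -108 ≠ 0, so A_1A_2 and A_1A_3 are not parallel and the points are not collinear.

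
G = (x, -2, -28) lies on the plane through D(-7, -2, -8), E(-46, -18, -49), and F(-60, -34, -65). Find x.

Coplanarity requires DE · (DF × DG) = 0.
DE = (-39, -16, -41), DF = (-53, -32, -57); the triple product is linear in x with coefficient -400 and constant term -10800.
Setting it to zero: x = -27.

-27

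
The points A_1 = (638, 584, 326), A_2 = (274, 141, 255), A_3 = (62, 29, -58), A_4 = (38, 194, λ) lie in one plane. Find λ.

Coplanarity ⇔ det[A_1A_2; A_1A_3; A_1A_4] = 0.
Expanding, this is linear in λ: (-53148)λ + (-22534752) = 0.
So λ = -424.

-424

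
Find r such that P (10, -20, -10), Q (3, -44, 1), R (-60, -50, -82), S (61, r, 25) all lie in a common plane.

22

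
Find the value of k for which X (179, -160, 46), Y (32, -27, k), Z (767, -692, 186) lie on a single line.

11

Direction XZ = (588, -532, 140). From the x-coordinate of Y, the parameter along the line is τ = (32 − 179)/588 = -1/4.
Then k = 46 + (-1/4)·(140) = 11.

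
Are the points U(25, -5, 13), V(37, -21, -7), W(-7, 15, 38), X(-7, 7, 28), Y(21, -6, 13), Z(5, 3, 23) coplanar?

No

The plane through U, V, W has normal n = UV × UW = (0, 340, -272) and equation n·P = -5236.
Checking the remaining points: n·X = -5236, n·Y = -5576, n·Z = -5236.
Since n·Y = -5576 ≠ -5236, Y is off the plane and the points are not all coplanar.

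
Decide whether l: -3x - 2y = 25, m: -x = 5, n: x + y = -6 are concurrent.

Intersecting l and m: solving the 2×2 system gives (x, y) = (-5, -5).
Substitute into n: (1)(-5) + (1)(-5) = -10.
But n requires -6 ≠ -10, so the three lines have no common point.

No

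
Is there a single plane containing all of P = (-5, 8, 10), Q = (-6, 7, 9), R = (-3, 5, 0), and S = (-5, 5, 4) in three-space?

No

The four points are coplanar iff the 3×3 determinant with rows PQ, PR, PS is zero.
Rows: (-1, -1, -1), (2, -3, -10), (0, -3, -6).
Expanding along the first row: (-1)(-12) − (-1)(-12) + (-1)(-6) = 6.
Nonzero ⇒ not coplanar.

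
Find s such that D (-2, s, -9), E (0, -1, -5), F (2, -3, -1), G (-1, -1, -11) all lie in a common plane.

Coplanarity ⇔ det[DE; DF; DG] = 0.
Expanding, this is linear in s: (-8)s + (8) = 0.
So s = 1.

1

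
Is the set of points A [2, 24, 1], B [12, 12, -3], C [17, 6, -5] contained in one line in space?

AB = (10, -12, -4), AC = (15, -18, -6).
Each component of AC is 3/2 times the corresponding component of AB, so AC = 3/2·AB and the points are collinear.

Yes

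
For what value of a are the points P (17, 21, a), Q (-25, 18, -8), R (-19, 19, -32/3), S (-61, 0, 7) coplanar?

The points are coplanar iff PQ · (PR × PS) = 0.
Expanding, this is linear in a: (72)a + (1944) = 0.
So a = -27.

-27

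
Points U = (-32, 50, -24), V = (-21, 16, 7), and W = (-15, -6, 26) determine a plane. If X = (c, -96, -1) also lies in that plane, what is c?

-101

A normal to the plane is n = UV × UW = (36, -23, -38).
X lies in the plane iff n · UX = 0.
This gives (36)c + (3636) = 0, so c = -101.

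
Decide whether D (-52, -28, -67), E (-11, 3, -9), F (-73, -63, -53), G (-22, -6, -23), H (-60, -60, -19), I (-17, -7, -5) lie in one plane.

Yes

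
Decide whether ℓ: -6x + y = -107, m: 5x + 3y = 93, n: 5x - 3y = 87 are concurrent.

Lines aᵢx + bᵢy = cᵢ with pairwise distinct directions are concurrent exactly when det[aᵢ bᵢ cᵢ] = 0.
Here the determinant is 0.
It vanishes, so the lines are concurrent at (18, 1).

Yes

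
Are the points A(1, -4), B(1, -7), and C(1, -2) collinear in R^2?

AB = (0, -3), AC = (0, 2).
det[AB; AC] = (0)(2) − (-3)(0) = 0.
The determinant is zero, so the points are collinear.

Yes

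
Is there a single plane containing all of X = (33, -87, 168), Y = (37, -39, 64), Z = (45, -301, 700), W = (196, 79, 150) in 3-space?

Yes

A normal to the plane through X, Y, Z is n = XY × XZ = (3280, -3376, -1432).
The plane has equation n·P = 161376. For W: n·W = 161376.
Equal, so W lies in the plane and all four are coplanar.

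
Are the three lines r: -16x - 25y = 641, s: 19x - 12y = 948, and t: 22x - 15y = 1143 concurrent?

Lines aᵢx + bᵢy = cᵢ with pairwise distinct directions are concurrent exactly when det[aᵢ bᵢ cᵢ] = 0.
Here the determinant is 0.
It vanishes, so the lines are concurrent at (24, -41).

Yes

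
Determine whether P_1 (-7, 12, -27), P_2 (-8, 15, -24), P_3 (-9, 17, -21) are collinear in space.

P_1P_2 = (-1, 3, 3), P_1P_3 = (-2, 5, 6).
P_1P_2 × P_1P_3 = (3, 0, 1).
The cross product is nonzero, so the points do not lie on one line.

No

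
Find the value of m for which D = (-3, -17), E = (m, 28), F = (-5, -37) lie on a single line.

3/2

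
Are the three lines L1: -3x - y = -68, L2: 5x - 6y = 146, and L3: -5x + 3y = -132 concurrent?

No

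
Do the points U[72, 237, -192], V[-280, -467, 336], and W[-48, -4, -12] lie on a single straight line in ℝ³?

No

UV = (-352, -704, 528), UW = (-120, -241, 180).
Comparing components 2 and 3: (-704)(180) − (528)(-241) = 528 ≠ 0, so UV and UW are not parallel and the points are not collinear.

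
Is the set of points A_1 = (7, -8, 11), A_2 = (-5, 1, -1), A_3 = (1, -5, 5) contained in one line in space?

A_1A_2 = (-12, 9, -12), A_1A_3 = (-6, 3, -6).
A_1A_2 × A_1A_3 = (-18, 0, 18).
The cross product is nonzero, so the points do not lie on one line.

No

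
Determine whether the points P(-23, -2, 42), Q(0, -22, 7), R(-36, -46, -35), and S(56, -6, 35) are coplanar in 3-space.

A normal to the plane through P, Q, R is n = PQ × PR = (0, 2226, -1272).
The plane has equation n·X = -57876. For S: n·S = -57876.
Equal, so S lies in the plane and all four are coplanar.

Yes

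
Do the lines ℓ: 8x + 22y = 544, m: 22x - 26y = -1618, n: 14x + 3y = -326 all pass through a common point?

Intersecting ℓ and m: solving the 2×2 system gives (x, y) = (-31, 36).
Substitute into n: (14)(-31) + (3)(36) = -326.
This equals -326, so (-31, 36) lies on all three lines and they are concurrent.

Yes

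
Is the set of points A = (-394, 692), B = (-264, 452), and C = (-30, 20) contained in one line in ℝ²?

Yes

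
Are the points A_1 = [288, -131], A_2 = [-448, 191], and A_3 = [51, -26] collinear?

No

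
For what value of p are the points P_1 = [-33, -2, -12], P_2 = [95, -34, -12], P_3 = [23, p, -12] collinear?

-16

Direction P_1P_2 = (128, -32, 0). From the x-coordinate of P_3, the parameter along the line is τ = (23 − (-33))/128 = 7/16.
Then p = (-2) + 7/16·(-32) = -16.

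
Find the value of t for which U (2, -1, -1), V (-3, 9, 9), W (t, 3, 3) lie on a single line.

0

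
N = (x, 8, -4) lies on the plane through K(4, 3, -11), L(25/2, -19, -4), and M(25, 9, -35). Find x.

Coplanarity requires KL · (KM × KN) = 0.
KL = (17/2, -22, 7), KM = (21, 6, -24); the triple product is linear in x with coefficient 486 and constant term 3402.
Setting it to zero: x = -7.

-7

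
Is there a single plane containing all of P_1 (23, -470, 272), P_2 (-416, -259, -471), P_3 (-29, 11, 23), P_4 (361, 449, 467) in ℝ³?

With P_1 as base: P_1P_2 = (-439, 211, -743), P_1P_3 = (-52, 481, -249), P_1P_4 = (338, 919, 195).
P_1P_3 × P_1P_4 = (322626, -74022, -210366).
P_1P_2 · (P_1P_3 × P_1P_4) = -949518.
Since -949518 ≠ 0, the four points are not coplanar.

No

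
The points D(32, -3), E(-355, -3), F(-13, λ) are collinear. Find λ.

The three points are collinear iff det[DE; DF] = 0.
This determinant is linear in λ: (-387)λ + (-1161) = 0, so λ = -3.

-3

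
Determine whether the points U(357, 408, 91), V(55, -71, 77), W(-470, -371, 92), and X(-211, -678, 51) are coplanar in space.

Yes

With U as base: UV = (-302, -479, -14), UW = (-827, -779, 1), UX = (-568, -1086, -40).
UW × UX = (32246, -33648, 455650).
UV · (UW × UX) = 0.
The scalar triple product vanishes, so the four points are coplanar.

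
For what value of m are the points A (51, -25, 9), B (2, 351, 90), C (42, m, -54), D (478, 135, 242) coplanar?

Normal to plane ABD: n = (74648, 46004, -168392); plane equation n·P = 1141420.
Requiring n·C = 1141420: (46004)m + (12228384) = 1141420.
So m = -241.

-241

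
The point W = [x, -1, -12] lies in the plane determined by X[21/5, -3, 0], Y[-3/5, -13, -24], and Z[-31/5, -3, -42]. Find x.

A normal to the plane is n = XY × XZ = (420, 48, -104).
W lies in the plane iff n · XW = 0.
This gives (420)x + (-420) = 0, so x = 1.

1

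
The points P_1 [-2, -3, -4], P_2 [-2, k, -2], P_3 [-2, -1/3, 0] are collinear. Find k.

-5/3

Collinearity requires P_1P_2 × P_1P_3 = 0; each component is linear in k.
The x-component gives (4)k + (20/3) = 0, so k = -5/3.
The remaining components then also vanish.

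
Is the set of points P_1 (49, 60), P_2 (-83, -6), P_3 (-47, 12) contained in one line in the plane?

Yes

P_1P_2 = (-132, -66), P_1P_3 = (-96, -48).
det[P_1P_2; P_1P_3] = (-132)(-48) − (-66)(-96) = 0.
The determinant is zero, so the points are collinear.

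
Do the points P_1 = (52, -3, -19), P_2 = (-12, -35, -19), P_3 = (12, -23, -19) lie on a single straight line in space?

P_1P_2 = (-64, -32, 0), P_1P_3 = (-40, -20, 0).
Each component of P_1P_3 is 5/8 times the corresponding component of P_1P_2, so P_1P_3 = 5/8·P_1P_2 and the points are collinear.

Yes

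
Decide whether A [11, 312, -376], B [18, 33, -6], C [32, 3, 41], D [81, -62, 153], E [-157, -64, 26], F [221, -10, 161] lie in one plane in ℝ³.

Yes

The plane through A, B, C has normal n = AB × AC = (-2013, 4851, 3696) and equation n·P = 101673.
Checking the remaining points: n·D = 101673, n·E = 101673, n·F = 101673.
All equal 101673, so all 6 points lie in one plane.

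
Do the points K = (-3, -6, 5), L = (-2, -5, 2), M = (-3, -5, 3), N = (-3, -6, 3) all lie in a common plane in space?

No

The four points are coplanar iff the 3×3 determinant with rows KL, KM, KN is zero.
Rows: (1, 1, -3), (0, 1, -2), (0, 0, -2).
Expanding along the first row: (1)(-2) − (1)(0) + (-3)(0) = -2.
Nonzero ⇒ not coplanar.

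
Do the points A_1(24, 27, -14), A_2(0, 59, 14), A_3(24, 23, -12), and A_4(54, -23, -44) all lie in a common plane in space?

Yes

The four points are coplanar iff the 3×3 determinant with rows A_1A_2, A_1A_3, A_1A_4 is zero.
Rows: (-24, 32, 28), (0, -4, 2), (30, -50, -30).
Expanding along the first row: (-24)(220) − (32)(-60) + (28)(120) = 0.
Zero determinant ⇒ coplanar.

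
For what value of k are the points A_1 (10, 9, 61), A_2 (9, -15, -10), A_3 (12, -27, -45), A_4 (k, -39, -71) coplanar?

78

Coplanarity ⇔ det[A_1A_2; A_1A_3; A_1A_4] = 0.
Expanding, this is linear in k: (-12)k + (936) = 0.
So k = 78.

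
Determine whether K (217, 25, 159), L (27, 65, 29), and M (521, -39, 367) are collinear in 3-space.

Yes

KL = (-190, 40, -130), KM = (304, -64, 208).
Each component of KM is -8/5 times the corresponding component of KL, so KM = -8/5·KL and the points are collinear.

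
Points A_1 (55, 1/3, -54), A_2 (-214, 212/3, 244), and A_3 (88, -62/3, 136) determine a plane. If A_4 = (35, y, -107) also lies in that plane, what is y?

29/3

Coplanarity requires A_1A_2 · (A_1A_3 × A_1A_4) = 0.
A_1A_2 = (-269, 211/3, 298), A_1A_3 = (33, -21, 190); the triple product is linear in y with coefficient 60944 and constant term -1767376/3.
Setting it to zero: y = 29/3.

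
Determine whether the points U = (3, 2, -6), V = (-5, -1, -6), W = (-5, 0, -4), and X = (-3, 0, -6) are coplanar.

No

A normal to the plane through U, V, W is n = UV × UW = (-6, 16, -8).
The plane has equation n·P = 62. For X: n·X = 66.
66 ≠ 62, so X is off the plane.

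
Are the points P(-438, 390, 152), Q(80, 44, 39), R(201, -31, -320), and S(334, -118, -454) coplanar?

Yes

With P as base: PQ = (518, -346, -113), PR = (639, -421, -472), PS = (772, -508, -606).
PR × PS = (15350, 22850, 400).
PQ · (PR × PS) = 0.
The scalar triple product vanishes, so the four points are coplanar.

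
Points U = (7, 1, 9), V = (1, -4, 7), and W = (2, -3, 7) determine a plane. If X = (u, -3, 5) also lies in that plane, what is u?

1

The plane through U, V, W has equation 2x − 2y − 1z = 3.
Substituting X: (2)u + (1) = 3, so u = 1.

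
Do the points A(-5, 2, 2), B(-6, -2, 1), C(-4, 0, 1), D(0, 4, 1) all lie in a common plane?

Yes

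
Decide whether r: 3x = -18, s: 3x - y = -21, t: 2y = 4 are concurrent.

Intersecting r and s: solving the 2×2 system gives (x, y) = (-6, 3).
Substitute into t: (0)(-6) + (2)(3) = 6.
But t requires 4 ≠ 6, so the three lines have no common point.

No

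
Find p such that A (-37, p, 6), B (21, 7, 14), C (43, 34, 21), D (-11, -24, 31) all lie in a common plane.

Coplanarity ⇔ det[AB; AC; AD] = 0.
Expanding, this is linear in p: (598)p + (36478) = 0.
So p = -61.

-61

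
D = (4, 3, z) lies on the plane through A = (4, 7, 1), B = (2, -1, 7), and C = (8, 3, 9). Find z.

Coplanarity requires AB · (AC × AD) = 0.
AB = (-2, -8, 6), AC = (4, -4, 8); the triple product is linear in z with coefficient 40 and constant term -200.
Setting it to zero: z = 5.

5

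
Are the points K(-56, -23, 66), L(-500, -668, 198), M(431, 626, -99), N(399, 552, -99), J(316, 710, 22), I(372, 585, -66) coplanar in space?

The plane through K, L, M has normal n = KL × KM = (20757, -8976, 25959) and equation n·P = 757350.
Checking the remaining points: n·N = 757350, n·J = 757350, n·I = 757350.
All equal 757350, so all 6 points lie in one plane.

Yes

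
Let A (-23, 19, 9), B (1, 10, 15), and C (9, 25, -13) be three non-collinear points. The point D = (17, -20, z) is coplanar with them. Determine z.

59

The plane through A, B, C has equation 162x + 720y + 432z = 13842.
Substituting D: (432)z + (-11646) = 13842, so z = 59.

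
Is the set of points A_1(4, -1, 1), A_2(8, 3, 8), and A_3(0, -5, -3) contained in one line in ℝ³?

A_1A_2 = (4, 4, 7), A_1A_3 = (-4, -4, -4).
Comparing components 2 and 3: (4)(-4) − (7)(-4) = 12 ≠ 0, so A_1A_2 and A_1A_3 are not parallel and the points are not collinear.

No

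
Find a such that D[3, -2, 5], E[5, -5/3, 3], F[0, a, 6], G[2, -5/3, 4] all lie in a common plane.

Coplanarity ⇔ det[DE; DF; DG] = 0.
Expanding, this is linear in a: (-4)a + (-8) = 0.
So a = -2.

-2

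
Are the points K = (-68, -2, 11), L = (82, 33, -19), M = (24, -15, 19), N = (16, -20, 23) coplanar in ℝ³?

Yes

A normal to the plane through K, L, M is n = KL × KM = (-110, -3960, -5170).
The plane has equation n·P = -41470. For N: n·N = -41470.
Equal, so N lies in the plane and all four are coplanar.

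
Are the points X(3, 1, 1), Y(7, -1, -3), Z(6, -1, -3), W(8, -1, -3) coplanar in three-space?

A normal to the plane through X, Y, Z is n = XY × XZ = (0, 4, -2).
The plane has equation n·P = 2. For W: n·W = 2.
Equal, so W lies in the plane and all four are coplanar.

Yes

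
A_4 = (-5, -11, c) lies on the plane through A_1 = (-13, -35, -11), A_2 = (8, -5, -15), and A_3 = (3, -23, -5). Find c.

The plane through A_1, A_2, A_3 has equation 228x − 190y − 228z = 6194.
Substituting A_4: (-228)c + (950) = 6194, so c = -23.

-23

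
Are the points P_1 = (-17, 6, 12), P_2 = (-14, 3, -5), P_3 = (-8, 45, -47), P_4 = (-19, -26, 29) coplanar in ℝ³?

The four points are coplanar iff the 3×3 determinant with rows P_1P_2, P_1P_3, P_1P_4 is zero.
Rows: (3, -3, -17), (9, 39, -59), (-2, -32, 17).
Expanding along the first row: (3)(-1225) − (-3)(35) + (-17)(-210) = 0.
Zero determinant ⇒ coplanar.

Yes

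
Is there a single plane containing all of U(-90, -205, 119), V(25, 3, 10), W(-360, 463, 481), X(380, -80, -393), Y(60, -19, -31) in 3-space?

The plane through U, V, W has normal n = UV × UW = (148108, -12200, 132980) and equation n·P = 4995900.
Checking the remaining points: n·X = 4995900, n·Y = 4995900.
All equal 4995900, so all 5 points lie in one plane.

Yes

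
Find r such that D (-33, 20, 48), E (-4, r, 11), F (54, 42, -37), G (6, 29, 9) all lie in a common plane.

Normal to plane DFG: n = (-93, 78, -75); plane equation n·P = 1029.
Requiring n·E = 1029: (78)r + (-453) = 1029.
So r = 19.

19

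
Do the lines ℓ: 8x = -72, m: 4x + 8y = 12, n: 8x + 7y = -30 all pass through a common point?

The three lines meet at one point iff the augmented coefficient matrix [aᵢ bᵢ cᵢ] has rank < 3, i.e. its determinant vanishes.
Here the determinant is 0.
It vanishes, so the lines are concurrent at (-9, 6).

Yes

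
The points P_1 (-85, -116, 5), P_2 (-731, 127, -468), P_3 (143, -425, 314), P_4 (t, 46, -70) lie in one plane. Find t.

Normal to plane P_1P_2P_3: n = (-71070, 91770, 144210); plane equation n·P = -3883320.
Requiring n·P_4 = -3883320: (-71070)t + (-5873280) = -3883320.
So t = -28.

-28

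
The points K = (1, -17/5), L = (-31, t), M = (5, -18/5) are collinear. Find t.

-9/5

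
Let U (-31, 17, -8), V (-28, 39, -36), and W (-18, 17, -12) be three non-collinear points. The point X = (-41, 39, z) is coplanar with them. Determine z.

-32

A normal to the plane is n = UV × UW = (-88, -352, -286).
X lies in the plane iff n · UX = 0.
This gives (-286)z + (-9152) = 0, so z = -32.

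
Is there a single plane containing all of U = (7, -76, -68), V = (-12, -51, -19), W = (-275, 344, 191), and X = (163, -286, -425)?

Yes

With U as base: UV = (-19, 25, 49), UW = (-282, 420, 259), UX = (156, -210, -357).
UW × UX = (-95550, -60270, -6300).
UV · (UW × UX) = 0.
The scalar triple product vanishes, so the four points are coplanar.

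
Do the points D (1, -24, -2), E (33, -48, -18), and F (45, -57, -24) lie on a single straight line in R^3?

DE = (32, -24, -16), DF = (44, -33, -22).
DE × DF = (0, 0, 0).
The cross product vanishes, so the three points are collinear.

Yes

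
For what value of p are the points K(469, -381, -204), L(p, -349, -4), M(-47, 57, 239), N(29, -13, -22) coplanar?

437

Normal to plane KMN: n = (-83308, -101008, 2832); plane equation n·P = -1165132.
Requiring n·L = -1165132: (-83308)p + (35240464) = -1165132.
So p = 437.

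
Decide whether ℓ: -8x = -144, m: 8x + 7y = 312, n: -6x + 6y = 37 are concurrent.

No

Lines aᵢx + bᵢy = cᵢ with pairwise distinct directions are concurrent exactly when det[aᵢ bᵢ cᵢ] = 0.
Here the determinant is -56.
Nonzero, so no common point exists.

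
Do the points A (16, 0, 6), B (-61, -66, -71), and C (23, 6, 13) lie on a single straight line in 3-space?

Yes

AB = (-77, -66, -77), AC = (7, 6, 7).
Each component of AC is -1/11 times the corresponding component of AB, so AC = -1/11·AB and the points are collinear.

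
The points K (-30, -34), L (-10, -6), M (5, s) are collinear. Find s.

15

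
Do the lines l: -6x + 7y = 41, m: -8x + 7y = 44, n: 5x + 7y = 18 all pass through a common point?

No

Lines aᵢx + bᵢy = cᵢ with pairwise distinct directions are concurrent exactly when det[aᵢ bᵢ cᵢ] = 0.
Here the determinant is -91.
Nonzero, so no common point exists.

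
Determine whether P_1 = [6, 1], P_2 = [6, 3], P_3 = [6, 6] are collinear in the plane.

P_1P_2 = (0, 2), P_1P_3 = (0, 5).
Checking proportionality: P_1P_3 = 5/2·P_1P_2, so the vectors are parallel and the points are collinear.

Yes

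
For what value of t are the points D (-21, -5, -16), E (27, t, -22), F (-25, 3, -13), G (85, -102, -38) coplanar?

Normal to plane DFG: n = (115, 230, -460); plane equation n·P = 3795.
Requiring n·E = 3795: (230)t + (13225) = 3795.
So t = -41.

-41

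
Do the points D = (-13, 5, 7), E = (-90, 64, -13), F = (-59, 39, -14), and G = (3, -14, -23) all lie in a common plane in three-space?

A normal to the plane through D, E, F is n = DE × DF = (-559, -697, 96).
The plane has equation n·P = 4454. For G: n·G = 5873.
5873 ≠ 4454, so G is off the plane.

No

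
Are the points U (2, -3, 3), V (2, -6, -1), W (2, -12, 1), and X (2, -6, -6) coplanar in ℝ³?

Yes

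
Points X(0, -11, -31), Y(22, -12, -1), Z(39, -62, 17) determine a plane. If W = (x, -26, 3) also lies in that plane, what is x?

A normal to the plane is n = XY × XZ = (1482, 114, -1083).
W lies in the plane iff n · XW = 0.
This gives (1482)x + (-38532) = 0, so x = 26.

26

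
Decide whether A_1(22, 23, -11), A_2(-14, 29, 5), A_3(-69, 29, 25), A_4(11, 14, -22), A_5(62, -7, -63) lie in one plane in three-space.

The plane through A_1, A_2, A_3 has normal n = A_1A_2 × A_1A_3 = (120, -160, 330) and equation n·P = -4670.
Checking the remaining points: n·A_4 = -8180, n·A_5 = -12230.
Since n·A_4 = -8180 ≠ -4670, A_4 is off the plane and the points are not all coplanar.

No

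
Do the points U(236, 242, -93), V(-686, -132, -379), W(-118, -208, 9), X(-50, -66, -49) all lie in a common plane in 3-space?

A normal to the plane through U, V, W is n = UV × UW = (-166848, 195288, 282504).
The plane has equation n·P = -18389304. For X: n·X = -18389304.
Equal, so X lies in the plane and all four are coplanar.

Yes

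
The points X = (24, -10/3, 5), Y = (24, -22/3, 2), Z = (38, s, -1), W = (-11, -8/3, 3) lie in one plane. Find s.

Normal to plane XYW: n = (10, 105, -140); plane equation n·P = -810.
Requiring n·Z = -810: (105)s + (520) = -810.
So s = -38/3.

-38/3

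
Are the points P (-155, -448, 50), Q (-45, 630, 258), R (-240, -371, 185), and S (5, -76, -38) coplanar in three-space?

No

With P as base: PQ = (110, 1078, 208), PR = (-85, 77, 135), PS = (160, 372, -88).
PR × PS = (-56996, 14120, -43940).
PQ · (PR × PS) = -187720.
Since -187720 ≠ 0, the four points are not coplanar.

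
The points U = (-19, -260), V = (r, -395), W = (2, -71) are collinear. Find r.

The three points are collinear iff det[UV; UW] = 0.
This determinant is linear in r: (189)r + (6426) = 0, so r = -34.

-34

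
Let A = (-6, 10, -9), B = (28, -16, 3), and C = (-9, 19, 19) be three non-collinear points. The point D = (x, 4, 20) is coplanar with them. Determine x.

Coplanarity requires AB · (AC × AD) = 0.
AB = (34, -26, 12), AC = (-3, 9, 28); the triple product is linear in x with coefficient -836 and constant term 7524.
Setting it to zero: x = 9.

9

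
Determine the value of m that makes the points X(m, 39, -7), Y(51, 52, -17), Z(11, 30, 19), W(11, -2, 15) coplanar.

Coplanarity ⇔ det[XY; XZ; XW] = 0.
Expanding, this is linear in m: (-1240)m + (48360) = 0.
So m = 39.

39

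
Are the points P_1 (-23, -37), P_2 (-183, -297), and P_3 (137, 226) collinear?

No

P_1P_2 = (-160, -260), P_1P_3 = (160, 263).
Twice the signed area of △P_1P_2P_3 is (-160)(263) − (-260)(160) = -480.
The area is nonzero, so the three points are not collinear.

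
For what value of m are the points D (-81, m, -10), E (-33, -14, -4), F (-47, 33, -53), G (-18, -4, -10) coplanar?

-20

The points are coplanar iff DE · (DF × DG) = 0.
Expanding, this is linear in m: (819)m + (16380) = 0.
So m = -20.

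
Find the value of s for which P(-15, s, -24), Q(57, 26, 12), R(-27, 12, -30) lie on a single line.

Collinearity requires PQ × PR = 0; each component is linear in s.
The x-component gives (42)s + (-588) = 0, so s = 14.
The remaining components then also vanish.

14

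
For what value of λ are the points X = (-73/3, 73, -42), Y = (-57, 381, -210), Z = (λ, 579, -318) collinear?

Collinearity requires XY × XZ = 0; each component is linear in λ.
The y-component gives (-168)λ + (-13104) = 0, so λ = -78.
The remaining components then also vanish.

-78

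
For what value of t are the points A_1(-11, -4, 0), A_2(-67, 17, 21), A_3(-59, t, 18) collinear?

Collinearity requires A_1A_2 × A_1A_3 = 0; each component is linear in t.
The x-component gives (-21)t + (294) = 0, so t = 14.
The remaining components then also vanish.

14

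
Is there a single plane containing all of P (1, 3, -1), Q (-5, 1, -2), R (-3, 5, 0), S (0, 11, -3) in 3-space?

A normal to the plane through P, Q, R is n = PQ × PR = (0, 10, -20).
The plane has equation n·X = 50. For S: n·S = 170.
170 ≠ 50, so S is off the plane.

No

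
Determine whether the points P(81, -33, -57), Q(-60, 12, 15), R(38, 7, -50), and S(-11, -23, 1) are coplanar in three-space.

Yes

The four points are coplanar iff the 3×3 determinant with rows PQ, PR, PS is zero.
Rows: (-141, 45, 72), (-43, 40, 7), (-92, 10, 58).
Expanding along the first row: (-141)(2250) − (45)(-1850) + (72)(3250) = 0.
Zero determinant ⇒ coplanar.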